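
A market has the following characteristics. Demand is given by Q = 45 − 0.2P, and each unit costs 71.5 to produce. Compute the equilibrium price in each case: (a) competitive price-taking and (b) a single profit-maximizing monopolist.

Inverting demand: P = 225 − 5Q.
Competitive firms price at marginal cost: P = 71.5, giving Q = 30.7.
Monopoly sets MR = MC: 225 − 10Q = 71.5 ⇒ Q = 15.35, P = 225 − 5·15.35 = 148.25.

Competition: P = 71.5; Monopoly: P = 148.25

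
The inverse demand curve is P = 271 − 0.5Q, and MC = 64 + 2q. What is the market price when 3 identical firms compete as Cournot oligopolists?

With 3 symmetric Cournot firms, each firm's FOC gives 271 − 2q = 64 + 2q, so q = 51.75, Q = 3·51.75 = 155.25, and P = 193.375.

P = 193.375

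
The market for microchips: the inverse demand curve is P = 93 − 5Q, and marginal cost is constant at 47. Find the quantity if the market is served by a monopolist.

A monopolist chooses Q where MR = MC. MR = 93 − 10Q; setting this equal to 47 gives Q = 4.6 and P = 70.

Q = 4.6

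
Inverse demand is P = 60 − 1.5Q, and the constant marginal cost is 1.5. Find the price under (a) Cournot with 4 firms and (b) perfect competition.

With 4 symmetric Cournot firms, each firm's FOC gives 60 − 7.5q = 1.5, so q = 7.8, Q = 4·7.8 = 31.2, and P = 13.2.
Under competition P = MC = 1.5, so Q = (60 − 1.5)/1.5 = 39.

Cournot: P = 13.2; Competition: P = 1.5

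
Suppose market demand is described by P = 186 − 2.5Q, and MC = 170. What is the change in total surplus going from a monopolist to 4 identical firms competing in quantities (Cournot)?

Total surplus rises by 10.752

The monopolist equates marginal revenue to marginal cost: 186 − 5Q = 170, so Q = 3.2. From demand, P = 178.
CS = ½·(186 − 178)·3.2 = 12.8; PS = (178 − 170)·3.2 = 25.6; TS = 38.4.
With 4 symmetric Cournot firms, each firm's FOC gives 186 − 12.5q = 170, so q = 1.28, Q = 4·1.28 = 5.12, and P = 173.2.
CS = ½·(186 − 173.2)·5.12 = 32.768; PS = (173.2 − 170)·5.12 = 16.384; TS = 49.152.
Change in total surplus: 49.152 − 38.4 = 10.752.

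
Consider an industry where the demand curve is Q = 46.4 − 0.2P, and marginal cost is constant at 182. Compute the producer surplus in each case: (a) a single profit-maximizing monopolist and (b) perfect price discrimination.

Monopoly: PS = 125; Perfect PD: PS = 250

Inverting demand: P = 232 − 5Q.
Monopoly sets MR = MC: 232 − 10Q = 182 ⇒ Q = 5, P = 232 − 5·5 = 207.
PS = (207 − 182)·5 = 125.
Under first-degree price discrimination the firm charges each unit its demand price and produces up to where P = MC, i.e. Q = 10. Consumer surplus is zero; producer surplus equals total surplus.
PS = ½·(232 − 182)·10 = 250.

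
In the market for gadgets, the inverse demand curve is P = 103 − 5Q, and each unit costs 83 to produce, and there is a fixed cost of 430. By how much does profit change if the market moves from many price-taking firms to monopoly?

Under competition P = MC = 83, so Q = (103 − 83)/5 = 4.
Profit = (83 − 83)·4 − 430 = −430.
A monopolist chooses Q where MR = MC. MR = 103 − 10Q; setting this equal to 83 gives Q = 2 and P = 93.
Profit = (93 − 83)·2 − 430 = −410.
Change in profit: −410 − −430 = 20.

Profit rises by 20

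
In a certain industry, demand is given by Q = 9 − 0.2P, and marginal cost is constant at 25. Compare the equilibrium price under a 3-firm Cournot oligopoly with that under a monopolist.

Inverting demand: P = 45 − 5Q.
With 3 symmetric Cournot firms, each firm's FOC gives 45 − 20q = 25, so q = 1, Q = 3·1 = 3, and P = 30.
The monopolist equates marginal revenue to marginal cost: 45 − 10Q = 25, so Q = 2. From demand, P = 35.

Cournot: P = 30; Monopoly: P = 35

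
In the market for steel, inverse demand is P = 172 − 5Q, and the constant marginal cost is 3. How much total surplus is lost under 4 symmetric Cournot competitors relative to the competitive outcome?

DWL = 114.244

Competitive firms price at marginal cost: P = 3, giving Q = 33.8.
Cournot with 4 identical firms: the symmetric best-response condition is 172 − 25q = 3. Each firm produces q = 6.76, total output Q = 27.04, price P = 36.8.
DWL is the triangle between Q = 27.04 and Q = 33.8: ½·(33.8 − 27.04)·(36.8 − 3) = 114.244.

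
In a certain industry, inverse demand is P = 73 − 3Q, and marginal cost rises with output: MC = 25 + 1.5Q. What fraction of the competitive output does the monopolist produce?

Q_m/Q_c = 0.6

Monopoly sets MR = MC: 73 − 6Q = 25 + 1.5Q ⇒ Q = 6.4, P = 73 − 3·6.4 = 53.8.
Under competition P = MC: 73 − 3Q = 25 + 1.5Q ⇒ Q = 32/3, P = 41.
Ratio Q_m/Q_c = 6.4/(32/3) = 0.6.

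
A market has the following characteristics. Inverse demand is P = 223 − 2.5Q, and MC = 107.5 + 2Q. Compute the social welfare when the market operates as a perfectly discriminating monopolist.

With perfect price discrimination, output is the efficient level Q = 77/3 (where demand meets MC), but every buyer pays their willingness to pay: CS = 0 and PS = total surplus.
TS = 1482.25 (equal to competitive TS).

TS = 1482.25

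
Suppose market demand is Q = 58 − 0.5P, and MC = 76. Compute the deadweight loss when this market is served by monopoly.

DWL = 100

Inverting demand: P = 116 − 2Q.
Under competition P = MC = 76, so Q = (116 − 76)/2 = 20.
A monopolist chooses Q where MR = MC. MR = 116 − 4Q; setting this equal to 76 gives Q = 10 and P = 96.
DWL is the triangle between Q = 10 and Q = 20: ½·(20 − 10)·(96 − 76) = 100.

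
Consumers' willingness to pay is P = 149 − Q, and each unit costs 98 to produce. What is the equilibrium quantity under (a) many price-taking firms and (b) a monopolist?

Competition: Q = 51; Monopoly: Q = 25.5

Competitive firms price at marginal cost: P = 98, giving Q = 51.
A monopolist chooses Q where MR = MC. MR = 149 − 2Q; setting this equal to 98 gives Q = 25.5 and P = 123.5.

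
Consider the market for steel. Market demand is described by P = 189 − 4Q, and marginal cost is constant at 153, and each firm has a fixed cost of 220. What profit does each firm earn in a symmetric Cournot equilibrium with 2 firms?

Cournot with 2 identical firms: the symmetric best-response condition is 189 − 12q = 153. Each firm produces q = 3, total output Q = 6, price P = 165.
Each firm's profit = (165 − 153)·3 − 220 = −184.

π_i = −184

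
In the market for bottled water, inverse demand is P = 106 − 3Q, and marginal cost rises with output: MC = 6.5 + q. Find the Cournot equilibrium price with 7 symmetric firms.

With 7 symmetric Cournot firms, each firm's FOC gives 106 − 24q = 6.5 + q, so q = 3.98, Q = 7·3.98 = 27.86, and P = 22.42.

P = 22.42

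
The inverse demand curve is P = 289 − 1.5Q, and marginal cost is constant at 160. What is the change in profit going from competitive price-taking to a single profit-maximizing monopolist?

π rises by 2773.5

Under competition P = MC = 160, so Q = (289 − 160)/1.5 = 86.
Profit = (160 − 160)·86 = 0.
A monopolist chooses Q where MR = MC. MR = 289 − 3Q; setting this equal to 160 gives Q = 43 and P = 224.5.
Profit = (224.5 − 160)·43 = 2773.5.
Change in profit: 2773.5 − 0 = 2773.5.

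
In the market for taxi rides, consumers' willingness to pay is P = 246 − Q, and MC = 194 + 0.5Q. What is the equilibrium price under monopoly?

P = 225.2

The monopolist equates marginal revenue to marginal cost: 246 − 2Q = 194 + 0.5Q, so Q = 20.8. From demand, P = 225.2.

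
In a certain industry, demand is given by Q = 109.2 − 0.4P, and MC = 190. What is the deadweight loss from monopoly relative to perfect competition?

Inverting demand: P = 273 − 2.5Q.
Under competition P = MC = 190, so Q = (273 − 190)/2.5 = 33.2.
A monopolist chooses Q where MR = MC. MR = 273 − 5Q; setting this equal to 190 gives Q = 16.6 and P = 231.5.
DWL is the triangle between Q = 16.6 and Q = 33.2: ½·(33.2 − 16.6)·(231.5 − 190) = 344.45.

DWL = 344.45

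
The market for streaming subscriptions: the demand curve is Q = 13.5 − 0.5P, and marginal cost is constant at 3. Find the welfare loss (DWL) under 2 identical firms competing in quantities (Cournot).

Inverting demand: P = 27 − 2Q.
Perfect competition: P = MC = 3, so 27 − 2Q = 3 and Q = 12.
Cournot with 2 identical firms: the symmetric best-response condition is 27 − 6q = 3. Each firm produces q = 4, total output Q = 8, price P = 11.
DWL is the triangle between Q = 8 and Q = 12: ½·(12 − 8)·(11 − 3) = 16.

DWL = 16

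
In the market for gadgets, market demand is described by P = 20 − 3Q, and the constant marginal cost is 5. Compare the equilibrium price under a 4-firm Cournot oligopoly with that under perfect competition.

Cournot: P = 8; Competition: P = 5

Cournot with 4 identical firms: the symmetric best-response condition is 20 − 15q = 5. Each firm produces q = 1, total output Q = 4, price P = 8.
Perfect competition: P = MC = 5, so 20 − 3Q = 5 and Q = 5.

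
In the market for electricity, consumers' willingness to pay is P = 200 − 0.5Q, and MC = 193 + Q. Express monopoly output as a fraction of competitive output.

Q_m/Q_c = 0.75

Monopoly sets MR = MC: 200 − Q = 193 + Q ⇒ Q = 3.5, P = 200 − 0.5·3.5 = 198.25.
Under competition P = MC: 200 − 0.5Q = 193 + Q ⇒ Q = 14/3, P = 593/3.
Ratio Q_m/Q_c = 3.5/(14/3) = 0.75.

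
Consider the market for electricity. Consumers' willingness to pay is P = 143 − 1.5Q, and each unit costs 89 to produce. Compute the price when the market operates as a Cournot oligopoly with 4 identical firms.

P = 99.8

In a 4-firm Cournot equilibrium, symmetry and the first-order condition give q = (143 − 89)/(7.5) = 7.2. So Q = 28.8 and P = 99.8.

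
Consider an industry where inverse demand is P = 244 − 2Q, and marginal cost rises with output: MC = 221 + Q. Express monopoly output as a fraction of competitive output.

Q_m/Q_c = 0.6

Monopoly sets MR = MC: 244 − 4Q = 221 + Q ⇒ Q = 4.6, P = 244 − 2·4.6 = 234.8.
Competitive equilibrium sets price equal to marginal cost: 244 − 2Q = 221 + Q, so Q = 23/3 and P = 686/3.
Ratio Q_m/Q_c = 4.6/(23/3) = 0.6.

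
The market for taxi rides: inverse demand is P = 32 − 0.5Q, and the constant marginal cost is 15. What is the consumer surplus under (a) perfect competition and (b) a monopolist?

Competition: CS = 289; Monopoly: CS = 72.25

Competitive firms price at marginal cost: P = 15, giving Q = 34.
CS = ½·(32 − 15)·34 = 289.
A monopolist chooses Q where MR = MC. MR = 32 − Q; setting this equal to 15 gives Q = 17 and P = 23.5.
CS = ½·(32 − 23.5)·17 = 72.25.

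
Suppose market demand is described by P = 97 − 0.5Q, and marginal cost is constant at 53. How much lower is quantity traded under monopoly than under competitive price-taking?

Under competition P = MC = 53, so Q = (97 − 53)/0.5 = 88.
A monopolist chooses Q where MR = MC. MR = 97 − Q; setting this equal to 53 gives Q = 44 and P = 75.
Change in quantity traded: 44 − 88 = −44.

Quantity traded falls by 44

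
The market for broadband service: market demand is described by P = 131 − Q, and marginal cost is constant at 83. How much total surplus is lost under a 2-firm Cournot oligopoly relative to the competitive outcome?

Competitive firms price at marginal cost: P = 83, giving Q = 48.
With 2 symmetric Cournot firms, each firm's FOC gives 131 − 3q = 83, so q = 16, Q = 2·16 = 32, and P = 99.
DWL is the triangle between Q = 32 and Q = 48: ½·(48 − 32)·(99 − 83) = 128.

DWL = 128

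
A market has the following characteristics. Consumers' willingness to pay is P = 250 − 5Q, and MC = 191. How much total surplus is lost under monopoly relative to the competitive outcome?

Under competition P = MC = 191, so Q = (250 − 191)/5 = 11.8.
Monopoly sets MR = MC: 250 − 10Q = 191 ⇒ Q = 5.9, P = 250 − 5·5.9 = 220.5.
DWL is the triangle between Q = 5.9 and Q = 11.8: ½·(11.8 − 5.9)·(220.5 − 191) = 87.025.

DWL = 87.025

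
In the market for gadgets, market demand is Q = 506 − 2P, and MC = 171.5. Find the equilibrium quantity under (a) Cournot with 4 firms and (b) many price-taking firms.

Inverting demand: P = 253 − 0.5Q.
In a 4-firm Cournot equilibrium, symmetry and the first-order condition give q = (253 − 171.5)/(2.5) = 32.6. So Q = 130.4 and P = 187.8.
Perfect competition: P = MC = 171.5, so 253 − 0.5Q = 171.5 and Q = 163.

Cournot: Q = 130.4; Competition: Q = 163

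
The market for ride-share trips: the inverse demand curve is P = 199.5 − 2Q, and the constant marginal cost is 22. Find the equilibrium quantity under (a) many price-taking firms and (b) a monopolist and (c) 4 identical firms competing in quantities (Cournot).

Competition: Q = 88.75; Monopoly: Q = 44.375; Cournot: Q = 71

Perfect competition: P = MC = 22, so 199.5 − 2Q = 22 and Q = 88.75.
Monopoly sets MR = MC: 199.5 − 4Q = 22 ⇒ Q = 44.375, P = 199.5 − 2·44.375 = 110.75.
With 4 symmetric Cournot firms, each firm's FOC gives 199.5 − 10q = 22, so q = 17.75, Q = 4·17.75 = 71, and P = 57.5.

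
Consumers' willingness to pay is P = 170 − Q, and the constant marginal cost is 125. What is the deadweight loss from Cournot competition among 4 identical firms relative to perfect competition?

DWL = 40.5

Competitive firms price at marginal cost: P = 125, giving Q = 45.
In a 4-firm Cournot equilibrium, symmetry and the first-order condition give q = (170 − 125)/(5) = 9. So Q = 36 and P = 134.
DWL is the triangle between Q = 36 and Q = 45: ½·(45 − 36)·(134 − 125) = 40.5.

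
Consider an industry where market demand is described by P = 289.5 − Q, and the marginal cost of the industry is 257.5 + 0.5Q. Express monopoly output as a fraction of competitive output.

A monopolist chooses Q where MR = MC. MR = 289.5 − 2Q; setting this equal to 257.5 + 0.5Q gives Q = 12.8 and P = 276.7.
Competitive equilibrium sets price equal to marginal cost: 289.5 − Q = 257.5 + 0.5Q, so Q = 64/3 and P = 1609/6.
Ratio Q_m/Q_c = 12.8/(64/3) = 0.6.

Q_m/Q_c = 0.6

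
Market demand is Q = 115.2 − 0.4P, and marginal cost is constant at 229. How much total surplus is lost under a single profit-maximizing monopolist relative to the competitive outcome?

DWL = 174.05

Inverting demand: P = 288 − 2.5Q.
Competitive firms price at marginal cost: P = 229, giving Q = 23.6.
A monopolist chooses Q where MR = MC. MR = 288 − 5Q; setting this equal to 229 gives Q = 11.8 and P = 258.5.
DWL is the triangle between Q = 11.8 and Q = 23.6: ½·(23.6 − 11.8)·(258.5 − 229) = 174.05.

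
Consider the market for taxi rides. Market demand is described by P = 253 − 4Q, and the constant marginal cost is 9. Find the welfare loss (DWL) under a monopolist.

Perfect competition: P = MC = 9, so 253 − 4Q = 9 and Q = 61.
The monopolist equates marginal revenue to marginal cost: 253 − 8Q = 9, so Q = 30.5. From demand, P = 131.
DWL is the triangle between Q = 30.5 and Q = 61: ½·(61 − 30.5)·(131 − 9) = 1860.5.

DWL = 1860.5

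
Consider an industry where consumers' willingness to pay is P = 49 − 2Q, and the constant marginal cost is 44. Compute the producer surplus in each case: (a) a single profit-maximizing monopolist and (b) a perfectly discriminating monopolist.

Monopoly: PS = 3.125; Perfect PD: PS = 6.25

The monopolist equates marginal revenue to marginal cost: 49 − 4Q = 44, so Q = 1.25. From demand, P = 46.5.
PS = (46.5 − 44)·1.25 = 3.125.
A perfectly discriminating monopolist sells every unit with P(Q) ≥ MC(Q), so output equals the competitive quantity Q = 2.5. Each buyer pays their reservation price, so CS = 0 and the firm captures all surplus.
PS = ½·(49 − 44)·2.5 = 6.25.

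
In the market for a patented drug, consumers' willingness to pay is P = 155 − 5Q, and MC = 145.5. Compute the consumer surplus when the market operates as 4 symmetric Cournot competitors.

CS = 5.776

In a 4-firm Cournot equilibrium, symmetry and the first-order condition give q = (155 − 145.5)/(25) = 0.38. So Q = 1.52 and P = 147.4.
CS = ½·(155 − 147.4)·1.52 = 5.776.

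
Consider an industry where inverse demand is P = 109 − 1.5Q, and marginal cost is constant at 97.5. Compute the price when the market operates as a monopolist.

Monopoly sets MR = MC: 109 − 3Q = 97.5 ⇒ Q = 23/6, P = 109 − 1.5·23/6 = 103.25.

P = 103.25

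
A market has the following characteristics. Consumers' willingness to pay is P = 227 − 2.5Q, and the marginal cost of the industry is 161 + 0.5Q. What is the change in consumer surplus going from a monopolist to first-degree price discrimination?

Consumer surplus falls by 180

The monopolist equates marginal revenue to marginal cost: 227 − 5Q = 161 + 0.5Q, so Q = 12. From demand, P = 197.
CS = ½·(227 − 197)·12 = 180.
With perfect price discrimination, output is the efficient level Q = 22 (where demand meets MC), but every buyer pays their willingness to pay: CS = 0 and PS = total surplus.
CS = 0.
Change in consumer surplus: 0 − 180 = −180.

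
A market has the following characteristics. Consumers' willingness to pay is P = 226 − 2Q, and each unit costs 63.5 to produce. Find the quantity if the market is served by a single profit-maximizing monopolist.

Q = 40.625

Monopoly sets MR = MC: 226 − 4Q = 63.5 ⇒ Q = 40.625, P = 226 − 2·40.625 = 144.75.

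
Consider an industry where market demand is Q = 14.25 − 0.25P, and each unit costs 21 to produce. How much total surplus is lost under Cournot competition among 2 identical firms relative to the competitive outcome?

Inverting demand: P = 57 − 4Q.
Perfect competition: P = MC = 21, so 57 − 4Q = 21 and Q = 9.
With 2 symmetric Cournot firms, each firm's FOC gives 57 − 12q = 21, so q = 3, Q = 2·3 = 6, and P = 33.
DWL is the triangle between Q = 6 and Q = 9: ½·(9 − 6)·(33 − 21) = 18.

DWL = 18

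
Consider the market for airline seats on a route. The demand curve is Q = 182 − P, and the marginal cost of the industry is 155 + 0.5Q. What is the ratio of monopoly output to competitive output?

Inverting demand: P = 182 − Q.
A monopolist chooses Q where MR = MC. MR = 182 − 2Q; setting this equal to 155 + 0.5Q gives Q = 10.8 and P = 171.2.
Competitive equilibrium sets price equal to marginal cost: 182 − Q = 155 + 0.5Q, so Q = 18 and P = 164.
Ratio Q_m/Q_c = 10.8/18 = 0.6.

Q_m/Q_c = 0.6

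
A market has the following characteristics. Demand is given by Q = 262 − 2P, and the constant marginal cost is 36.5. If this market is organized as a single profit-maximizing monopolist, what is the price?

Inverting demand: P = 131 − 0.5Q.
The monopolist equates marginal revenue to marginal cost: 131 − Q = 36.5, so Q = 94.5. From demand, P = 83.75.

P = 83.75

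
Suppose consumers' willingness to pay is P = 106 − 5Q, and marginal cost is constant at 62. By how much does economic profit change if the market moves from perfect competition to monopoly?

Under competition P = MC = 62, so Q = (106 − 62)/5 = 8.8.
Profit = (62 − 62)·8.8 = 0.
Monopoly sets MR = MC: 106 − 10Q = 62 ⇒ Q = 4.4, P = 106 − 5·4.4 = 84.
Profit = (84 − 62)·4.4 = 96.8.
Change in economic profit: 96.8 − 0 = 96.8.

π rises by 96.8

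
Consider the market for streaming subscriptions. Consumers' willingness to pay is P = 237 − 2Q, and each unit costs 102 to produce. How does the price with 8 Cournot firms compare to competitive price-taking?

Cournot with 8 identical firms: the symmetric best-response condition is 237 − 18q = 102. Each firm produces q = 7.5, total output Q = 60, price P = 117.
Under competition P = MC = 102, so Q = (237 − 102)/2 = 67.5.

Cournot: P = 117; Competition: P = 102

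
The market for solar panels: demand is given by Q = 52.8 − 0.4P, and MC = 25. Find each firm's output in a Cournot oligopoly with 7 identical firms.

Inverting demand: P = 132 − 2.5Q.
Cournot with 7 identical firms: the symmetric best-response condition is 132 − 20q = 25. Each firm produces q = 5.35, total output Q = 37.45, price P = 38.375.

q_i = 5.35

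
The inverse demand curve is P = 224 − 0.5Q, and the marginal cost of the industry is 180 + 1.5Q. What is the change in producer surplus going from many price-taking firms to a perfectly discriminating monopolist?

Under competition P = MC: 224 − 0.5Q = 180 + 1.5Q ⇒ Q = 22, P = 213.
PS = P·Q − VC(Q) = 213·22 − (180·22 + ½·1.5·22²) = 363.
Under first-degree price discrimination the firm charges each unit its demand price and produces up to where P = MC, i.e. Q = 22. Consumer surplus is zero; producer surplus equals total surplus.
PS = ½·(224 − 180)·22 = 484.
Change in producer surplus: 484 − 363 = 121.

PS rises by 121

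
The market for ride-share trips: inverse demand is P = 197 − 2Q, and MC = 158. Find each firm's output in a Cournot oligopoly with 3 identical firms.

q_i = 4.875

With 3 symmetric Cournot firms, each firm's FOC gives 197 − 8q = 158, so q = 4.875, Q = 3·4.875 = 14.625, and P = 167.75.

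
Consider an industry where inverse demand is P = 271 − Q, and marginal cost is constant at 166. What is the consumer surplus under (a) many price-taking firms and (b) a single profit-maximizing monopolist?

Competition: CS = 5512.5; Monopoly: CS = 1378.125

Competitive firms price at marginal cost: P = 166, giving Q = 105.
CS = ½·(271 − 166)·105 = 5512.5.
Monopoly sets MR = MC: 271 − 2Q = 166 ⇒ Q = 52.5, P = 271 − 52.5 = 218.5.
CS = ½·(271 − 218.5)·52.5 = 1378.125.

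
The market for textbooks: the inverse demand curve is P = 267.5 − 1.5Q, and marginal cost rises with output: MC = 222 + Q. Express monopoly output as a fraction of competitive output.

A monopolist chooses Q where MR = MC. MR = 267.5 − 3Q; setting this equal to 222 + Q gives Q = 11.375 and P = 4007/16.
Competitive equilibrium sets price equal to marginal cost: 267.5 − 1.5Q = 222 + Q, so Q = 18.2 and P = 240.2.
Ratio Q_m/Q_c = 11.375/18.2 = 0.625.

Q_m/Q_c = 0.625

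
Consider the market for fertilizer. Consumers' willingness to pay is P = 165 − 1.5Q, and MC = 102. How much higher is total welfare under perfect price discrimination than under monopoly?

Total welfare rises by 330.75

The monopolist equates marginal revenue to marginal cost: 165 − 3Q = 102, so Q = 21. From demand, P = 133.5.
CS = ½·(165 − 133.5)·21 = 330.75; PS = (133.5 − 102)·21 = 661.5; TS = 992.25.
A perfectly discriminating monopolist sells every unit with P(Q) ≥ MC(Q), so output equals the competitive quantity Q = 42. Each buyer pays their reservation price, so CS = 0 and the firm captures all surplus.
TS = 1323 (equal to competitive TS).
Change in total welfare: 1323 − 992.25 = 330.75.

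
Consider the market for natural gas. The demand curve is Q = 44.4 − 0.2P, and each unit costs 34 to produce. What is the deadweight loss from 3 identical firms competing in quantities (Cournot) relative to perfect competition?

Inverting demand: P = 222 − 5Q.
Under competition P = MC = 34, so Q = (222 − 34)/5 = 37.6.
Cournot with 3 identical firms: the symmetric best-response condition is 222 − 20q = 34. Each firm produces q = 9.4, total output Q = 28.2, price P = 81.
DWL is the triangle between Q = 28.2 and Q = 37.6: ½·(37.6 − 28.2)·(81 − 34) = 220.9.

DWL = 220.9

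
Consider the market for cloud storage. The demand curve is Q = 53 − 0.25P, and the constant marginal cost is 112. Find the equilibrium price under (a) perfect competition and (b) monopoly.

Inverting demand: P = 212 − 4Q.
Under competition P = MC = 112, so Q = (212 − 112)/4 = 25.
The monopolist equates marginal revenue to marginal cost: 212 − 8Q = 112, so Q = 12.5. From demand, P = 162.

Competition: P = 112; Monopoly: P = 162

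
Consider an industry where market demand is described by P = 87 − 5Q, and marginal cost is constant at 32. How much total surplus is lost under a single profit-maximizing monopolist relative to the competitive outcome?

DWL = 75.625

Under competition P = MC = 32, so Q = (87 − 32)/5 = 11.
The monopolist equates marginal revenue to marginal cost: 87 − 10Q = 32, so Q = 5.5. From demand, P = 59.5.
DWL is the triangle between Q = 5.5 and Q = 11: ½·(11 − 5.5)·(59.5 − 32) = 75.625.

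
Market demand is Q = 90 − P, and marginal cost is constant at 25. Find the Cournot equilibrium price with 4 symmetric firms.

Inverting demand: P = 90 − Q.
With 4 symmetric Cournot firms, each firm's FOC gives 90 − 5q = 25, so q = 13, Q = 4·13 = 52, and P = 38.

P = 38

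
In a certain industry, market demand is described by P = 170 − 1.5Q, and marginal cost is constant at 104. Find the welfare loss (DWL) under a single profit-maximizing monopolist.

DWL = 363

Under competition P = MC = 104, so Q = (170 − 104)/1.5 = 44.
A monopolist chooses Q where MR = MC. MR = 170 − 3Q; setting this equal to 104 gives Q = 22 and P = 137.
DWL is the triangle between Q = 22 and Q = 44: ½·(44 − 22)·(137 − 104) = 363.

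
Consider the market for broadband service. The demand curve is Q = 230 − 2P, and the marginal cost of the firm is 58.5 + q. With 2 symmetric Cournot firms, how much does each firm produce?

Inverting demand: P = 115 − 0.5Q.
In a 2-firm Cournot equilibrium, symmetry and the first-order condition give q = (115 − 58.5)/(2.5) = 22.6. So Q = 45.2 and P = 92.4.

q_i = 22.6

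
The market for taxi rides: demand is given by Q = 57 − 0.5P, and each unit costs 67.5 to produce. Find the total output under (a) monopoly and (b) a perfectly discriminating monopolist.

Inverting demand: P = 114 − 2Q.
The monopolist equates marginal revenue to marginal cost: 114 − 4Q = 67.5, so Q = 11.625. From demand, P = 90.75.
A perfectly discriminating monopolist sells every unit with P(Q) ≥ MC(Q), so output equals the competitive quantity Q = 23.25. Each buyer pays their reservation price, so CS = 0 and the firm captures all surplus.

Monopoly: Q = 11.625; Perfect PD: Q = 23.25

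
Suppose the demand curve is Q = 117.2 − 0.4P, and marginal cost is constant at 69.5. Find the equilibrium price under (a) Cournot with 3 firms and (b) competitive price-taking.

Inverting demand: P = 293 − 2.5Q.
Cournot with 3 identical firms: the symmetric best-response condition is 293 − 10q = 69.5. Each firm produces q = 22.35, total output Q = 67.05, price P = 125.375.
Under competition P = MC = 69.5, so Q = (293 − 69.5)/2.5 = 89.4.

Cournot: P = 125.375; Competition: P = 69.5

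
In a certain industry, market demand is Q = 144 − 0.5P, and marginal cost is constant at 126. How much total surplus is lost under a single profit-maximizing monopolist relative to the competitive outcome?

Inverting demand: P = 288 − 2Q.
Perfect competition: P = MC = 126, so 288 − 2Q = 126 and Q = 81.
Monopoly sets MR = MC: 288 − 4Q = 126 ⇒ Q = 40.5, P = 288 − 2·40.5 = 207.
DWL is the triangle between Q = 40.5 and Q = 81: ½·(81 − 40.5)·(207 − 126) = 1640.25.

DWL = 1640.25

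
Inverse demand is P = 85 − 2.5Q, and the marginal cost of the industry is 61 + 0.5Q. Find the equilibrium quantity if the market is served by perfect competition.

Q = 8

Under competition P = MC: 85 − 2.5Q = 61 + 0.5Q ⇒ Q = 8, P = 65.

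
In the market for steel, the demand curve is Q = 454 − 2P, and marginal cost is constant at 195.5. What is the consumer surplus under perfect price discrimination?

Inverting demand: P = 227 − 0.5Q.
A perfectly discriminating monopolist sells every unit with P(Q) ≥ MC(Q), so output equals the competitive quantity Q = 63. Each buyer pays their reservation price, so CS = 0 and the firm captures all surplus.
CS = 0.

CS = 0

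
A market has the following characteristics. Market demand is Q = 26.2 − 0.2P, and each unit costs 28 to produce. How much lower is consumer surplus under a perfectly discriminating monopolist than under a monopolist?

Inverting demand: P = 131 − 5Q.
The monopolist equates marginal revenue to marginal cost: 131 − 10Q = 28, so Q = 10.3. From demand, P = 79.5.
CS = ½·(131 − 79.5)·10.3 = 265.225.
With perfect price discrimination, output is the efficient level Q = 20.6 (where demand meets MC), but every buyer pays their willingness to pay: CS = 0 and PS = total surplus.
CS = 0.
Change in consumer surplus: 0 − 265.225 = −265.225.

Consumer surplus falls by 265.225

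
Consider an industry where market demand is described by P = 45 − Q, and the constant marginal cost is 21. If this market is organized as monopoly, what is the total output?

A monopolist chooses Q where MR = MC. MR = 45 − 2Q; setting this equal to 21 gives Q = 12 and P = 33.

Q = 12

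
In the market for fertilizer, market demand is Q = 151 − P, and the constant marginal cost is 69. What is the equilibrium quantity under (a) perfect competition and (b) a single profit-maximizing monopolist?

Inverting demand: P = 151 − Q.
Perfect competition: P = MC = 69, so 151 − Q = 69 and Q = 82.
Monopoly sets MR = MC: 151 − 2Q = 69 ⇒ Q = 41, P = 151 − 41 = 110.

Competition: Q = 82; Monopoly: Q = 41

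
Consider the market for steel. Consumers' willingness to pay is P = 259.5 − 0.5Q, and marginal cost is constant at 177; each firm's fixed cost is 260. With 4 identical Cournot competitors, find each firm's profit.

Cournot with 4 identical firms: the symmetric best-response condition is 259.5 − 2.5q = 177. Each firm produces q = 33, total output Q = 132, price P = 193.5.
Each firm's profit = (193.5 − 177)·33 − 260 = 284.5.

π_i = 284.5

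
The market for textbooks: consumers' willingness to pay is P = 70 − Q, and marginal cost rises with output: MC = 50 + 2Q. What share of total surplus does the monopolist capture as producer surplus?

Monopoly sets MR = MC: 70 − 2Q = 50 + 2Q ⇒ Q = 5, P = 70 − 5 = 65.
CS = ½·(70 − 65)·5 = 12.5.
PS = P·Q − VC(Q) = 65·5 − (50·5 + ½·2·5²) = 50.
Share captured = PS/TS = 50/62.5 = 0.8.

PS/TS = 0.8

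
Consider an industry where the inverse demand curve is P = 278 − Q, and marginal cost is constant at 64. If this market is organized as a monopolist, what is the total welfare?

A monopolist chooses Q where MR = MC. MR = 278 − 2Q; setting this equal to 64 gives Q = 107 and P = 171.
CS = ½·(278 − 171)·107 = 5724.5; PS = (171 − 64)·107 = 11449; TS = 17173.5.

TS = 17173.5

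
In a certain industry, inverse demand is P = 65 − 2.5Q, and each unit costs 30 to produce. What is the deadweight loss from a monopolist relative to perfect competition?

DWL = 61.25

Under competition P = MC = 30, so Q = (65 − 30)/2.5 = 14.
The monopolist equates marginal revenue to marginal cost: 65 − 5Q = 30, so Q = 7. From demand, P = 47.5.
DWL is the triangle between Q = 7 and Q = 14: ½·(14 − 7)·(47.5 − 30) = 61.25.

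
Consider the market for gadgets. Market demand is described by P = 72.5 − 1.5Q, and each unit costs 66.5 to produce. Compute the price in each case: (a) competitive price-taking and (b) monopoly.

Competition: P = 66.5; Monopoly: P = 69.5

Competitive firms price at marginal cost: P = 66.5, giving Q = 4.
The monopolist equates marginal revenue to marginal cost: 72.5 − 3Q = 66.5, so Q = 2. From demand, P = 69.5.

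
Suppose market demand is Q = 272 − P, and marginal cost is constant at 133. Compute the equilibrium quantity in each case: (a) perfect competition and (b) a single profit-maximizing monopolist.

Competition: Q = 139; Monopoly: Q = 69.5

Inverting demand: P = 272 − Q.
Perfect competition: P = MC = 133, so 272 − Q = 133 and Q = 139.
Monopoly sets MR = MC: 272 − 2Q = 133 ⇒ Q = 69.5, P = 272 − 69.5 = 202.5.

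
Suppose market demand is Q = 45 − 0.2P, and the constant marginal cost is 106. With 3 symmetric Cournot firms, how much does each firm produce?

Inverting demand: P = 225 − 5Q.
With 3 symmetric Cournot firms, each firm's FOC gives 225 − 20q = 106, so q = 5.95, Q = 3·5.95 = 17.85, and P = 135.75.

q_i = 5.95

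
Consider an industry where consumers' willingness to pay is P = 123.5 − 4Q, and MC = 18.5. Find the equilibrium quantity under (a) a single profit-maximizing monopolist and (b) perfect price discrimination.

The monopolist equates marginal revenue to marginal cost: 123.5 − 8Q = 18.5, so Q = 13.125. From demand, P = 71.
Under first-degree price discrimination the firm charges each unit its demand price and produces up to where P = MC, i.e. Q = 26.25. Consumer surplus is zero; producer surplus equals total surplus.

Monopoly: Q = 13.125; Perfect PD: Q = 26.25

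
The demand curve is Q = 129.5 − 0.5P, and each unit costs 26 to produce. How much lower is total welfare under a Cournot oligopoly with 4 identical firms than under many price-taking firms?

Total welfare falls by 542.89

Inverting demand: P = 259 − 2Q.
Competitive firms price at marginal cost: P = 26, giving Q = 116.5.
CS = ½·(259 − 26)·116.5 = 13572.25; PS = (26 − 26)·116.5 = 0; TS = 13572.25.
Cournot with 4 identical firms: the symmetric best-response condition is 259 − 10q = 26. Each firm produces q = 23.3, total output Q = 93.2, price P = 72.6.
CS = ½·(259 − 72.6)·93.2 = 8686.24; PS = (72.6 − 26)·93.2 = 4343.12; TS = 13029.36.
Change in total welfare: 13029.36 − 13572.25 = −542.89.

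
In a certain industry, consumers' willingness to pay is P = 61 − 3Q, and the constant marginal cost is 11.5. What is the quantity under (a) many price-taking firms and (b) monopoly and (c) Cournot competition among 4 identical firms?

Competitive firms price at marginal cost: P = 11.5, giving Q = 16.5.
Monopoly sets MR = MC: 61 − 6Q = 11.5 ⇒ Q = 8.25, P = 61 − 3·8.25 = 36.25.
In a 4-firm Cournot equilibrium, symmetry and the first-order condition give q = (61 − 11.5)/(15) = 3.3. So Q = 13.2 and P = 21.4.

Competition: Q = 16.5; Monopoly: Q = 8.25; Cournot: Q = 13.2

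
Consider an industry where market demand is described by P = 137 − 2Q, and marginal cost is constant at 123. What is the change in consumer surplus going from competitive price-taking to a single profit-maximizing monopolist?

Consumer surplus falls by 36.75

Perfect competition: P = MC = 123, so 137 − 2Q = 123 and Q = 7.
CS = ½·(137 − 123)·7 = 49.
The monopolist equates marginal revenue to marginal cost: 137 − 4Q = 123, so Q = 3.5. From demand, P = 130.
CS = ½·(137 − 130)·3.5 = 12.25.
Change in consumer surplus: 12.25 − 49 = −36.75.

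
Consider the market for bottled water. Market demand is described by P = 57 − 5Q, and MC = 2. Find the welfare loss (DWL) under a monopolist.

DWL = 75.625

Under competition P = MC = 2, so Q = (57 − 2)/5 = 11.
A monopolist chooses Q where MR = MC. MR = 57 − 10Q; setting this equal to 2 gives Q = 5.5 and P = 29.5.
DWL is the triangle between Q = 5.5 and Q = 11: ½·(11 − 5.5)·(29.5 − 2) = 75.625.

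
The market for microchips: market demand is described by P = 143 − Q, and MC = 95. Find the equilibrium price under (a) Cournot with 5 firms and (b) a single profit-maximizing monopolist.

Cournot: P = 103; Monopoly: P = 119

With 5 symmetric Cournot firms, each firm's FOC gives 143 − 6q = 95, so q = 8, Q = 5·8 = 40, and P = 103.
The monopolist equates marginal revenue to marginal cost: 143 − 2Q = 95, so Q = 24. From demand, P = 119.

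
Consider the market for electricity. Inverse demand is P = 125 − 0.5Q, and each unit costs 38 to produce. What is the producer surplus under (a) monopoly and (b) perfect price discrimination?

A monopolist chooses Q where MR = MC. MR = 125 − Q; setting this equal to 38 gives Q = 87 and P = 81.5.
PS = (81.5 − 38)·87 = 3784.5.
Under first-degree price discrimination the firm charges each unit its demand price and produces up to where P = MC, i.e. Q = 174. Consumer surplus is zero; producer surplus equals total surplus.
PS = ½·(125 − 38)·174 = 7569.

Monopoly: PS = 3784.5; Perfect PD: PS = 7569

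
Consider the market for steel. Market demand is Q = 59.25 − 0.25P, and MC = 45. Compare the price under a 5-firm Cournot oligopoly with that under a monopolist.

Inverting demand: P = 237 − 4Q.
With 5 symmetric Cournot firms, each firm's FOC gives 237 − 24q = 45, so q = 8, Q = 5·8 = 40, and P = 77.
A monopolist chooses Q where MR = MC. MR = 237 − 8Q; setting this equal to 45 gives Q = 24 and P = 141.

Cournot: P = 77; Monopoly: P = 141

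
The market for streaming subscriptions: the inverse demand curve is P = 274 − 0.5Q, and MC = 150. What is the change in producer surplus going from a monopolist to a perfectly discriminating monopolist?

PS rises by 7688

Monopoly sets MR = MC: 274 − Q = 150 ⇒ Q = 124, P = 274 − 0.5·124 = 212.
PS = (212 − 150)·124 = 7688.
Under first-degree price discrimination the firm charges each unit its demand price and produces up to where P = MC, i.e. Q = 248. Consumer surplus is zero; producer surplus equals total surplus.
PS = ½·(274 − 150)·248 = 15376.
Change in producer surplus: 15376 − 7688 = 7688.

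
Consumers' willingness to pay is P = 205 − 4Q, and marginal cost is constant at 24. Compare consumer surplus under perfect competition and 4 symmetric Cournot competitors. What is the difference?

Under competition P = MC = 24, so Q = (205 − 24)/4 = 45.25.
CS = ½·(205 − 24)·45.25 = 4095.125.
In a 4-firm Cournot equilibrium, symmetry and the first-order condition give q = (205 − 24)/(20) = 9.05. So Q = 36.2 and P = 60.2.
CS = ½·(205 − 60.2)·36.2 = 2620.88.
Change in consumer surplus: 2620.88 − 4095.125 = −1474.245.

Consumer surplus falls by 1474.245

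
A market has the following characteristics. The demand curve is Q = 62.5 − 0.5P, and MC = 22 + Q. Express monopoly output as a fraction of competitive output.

Q_m/Q_c = 0.6

Inverting demand: P = 125 − 2Q.
A monopolist chooses Q where MR = MC. MR = 125 − 4Q; setting this equal to 22 + Q gives Q = 20.6 and P = 83.8.
Competitive equilibrium sets price equal to marginal cost: 125 − 2Q = 22 + Q, so Q = 103/3 and P = 169/3.
Ratio Q_m/Q_c = 20.6/(103/3) = 0.6.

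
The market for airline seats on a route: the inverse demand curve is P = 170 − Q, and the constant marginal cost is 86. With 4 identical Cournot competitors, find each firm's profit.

In a 4-firm Cournot equilibrium, symmetry and the first-order condition give q = (170 − 86)/(5) = 16.8. So Q = 67.2 and P = 102.8.
Each firm's profit = (102.8 − 86)·16.8 = 282.24.

π_i = 282.24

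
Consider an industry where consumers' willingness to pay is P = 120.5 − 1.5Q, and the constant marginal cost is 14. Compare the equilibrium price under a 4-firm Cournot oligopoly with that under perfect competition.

With 4 symmetric Cournot firms, each firm's FOC gives 120.5 − 7.5q = 14, so q = 14.2, Q = 4·14.2 = 56.8, and P = 35.3.
Perfect competition: P = MC = 14, so 120.5 − 1.5Q = 14 and Q = 71.

Cournot: P = 35.3; Competition: P = 14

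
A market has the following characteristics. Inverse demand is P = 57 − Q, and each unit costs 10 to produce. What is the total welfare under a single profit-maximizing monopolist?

TS = 828.375

Monopoly sets MR = MC: 57 − 2Q = 10 ⇒ Q = 23.5, P = 57 − 23.5 = 33.5.
CS = ½·(57 − 33.5)·23.5 = 276.125; PS = (33.5 − 10)·23.5 = 552.25; TS = 828.375.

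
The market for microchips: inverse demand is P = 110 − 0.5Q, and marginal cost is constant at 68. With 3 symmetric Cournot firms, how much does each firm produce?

q_i = 21

In a 3-firm Cournot equilibrium, symmetry and the first-order condition give q = (110 − 68)/(2) = 21. So Q = 63 and P = 78.5.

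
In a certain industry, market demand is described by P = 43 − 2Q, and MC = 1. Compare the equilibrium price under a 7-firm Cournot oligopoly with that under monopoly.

With 7 symmetric Cournot firms, each firm's FOC gives 43 − 16q = 1, so q = 2.625, Q = 7·2.625 = 18.375, and P = 6.25.
The monopolist equates marginal revenue to marginal cost: 43 − 4Q = 1, so Q = 10.5. From demand, P = 22.

Cournot: P = 6.25; Monopoly: P = 22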